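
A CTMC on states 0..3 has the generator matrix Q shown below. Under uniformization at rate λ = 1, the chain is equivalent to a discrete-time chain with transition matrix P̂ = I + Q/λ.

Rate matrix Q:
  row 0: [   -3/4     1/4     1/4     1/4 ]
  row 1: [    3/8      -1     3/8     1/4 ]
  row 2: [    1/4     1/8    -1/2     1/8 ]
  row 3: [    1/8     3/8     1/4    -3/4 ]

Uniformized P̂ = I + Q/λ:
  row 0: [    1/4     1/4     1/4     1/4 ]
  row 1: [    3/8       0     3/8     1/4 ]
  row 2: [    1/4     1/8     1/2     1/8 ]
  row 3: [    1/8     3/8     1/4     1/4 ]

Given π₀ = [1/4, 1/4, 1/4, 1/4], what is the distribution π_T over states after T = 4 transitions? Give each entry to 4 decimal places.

t=0: π = [0.2500, 0.2500, 0.2500, 0.2500]
t=1: π = [0.2500, 0.1875, 0.3438, 0.2188]
t=2: π = [0.2461, 0.1875, 0.3594, 0.2070]
t=3: π = [0.2476, 0.1841, 0.3633, 0.2051]
t=4: π = [0.2474, 0.1842, 0.3638, 0.2046]

π = [0.2474, 0.1842, 0.3638, 0.2046]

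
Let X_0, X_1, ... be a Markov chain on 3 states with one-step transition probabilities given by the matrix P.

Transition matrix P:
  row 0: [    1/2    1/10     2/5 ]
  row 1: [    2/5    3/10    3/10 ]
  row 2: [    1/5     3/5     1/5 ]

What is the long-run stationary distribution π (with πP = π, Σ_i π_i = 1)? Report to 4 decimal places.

Balance equations π_j = Σ_i π_i·P[i][j]:
  π_0 = 1/2·π_0 + 2/5·π_1 + 1/5·π_2
  π_1 = 1/10·π_0 + 3/10·π_1 + 3/5·π_2
  normalize: π_0 + π_1 + π_2 = 1
Solving the linear system gives exactly π = [38/101, 32/101, 31/101].

π = [0.3762, 0.3168, 0.3069]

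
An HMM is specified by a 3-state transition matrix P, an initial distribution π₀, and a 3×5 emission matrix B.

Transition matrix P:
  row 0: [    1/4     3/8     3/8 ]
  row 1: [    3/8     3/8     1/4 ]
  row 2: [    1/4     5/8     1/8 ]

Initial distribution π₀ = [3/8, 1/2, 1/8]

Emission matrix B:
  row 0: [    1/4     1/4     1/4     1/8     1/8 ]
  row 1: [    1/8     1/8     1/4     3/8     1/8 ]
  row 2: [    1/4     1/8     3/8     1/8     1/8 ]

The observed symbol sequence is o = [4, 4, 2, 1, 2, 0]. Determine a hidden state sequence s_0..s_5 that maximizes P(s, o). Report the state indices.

path = [0, 2, 1, 0, 2, 1]

t=0: δ = [4.688e-02, 6.250e-02, 1.562e-02]  (obs o_0=4)
t=1: δ = [2.930e-03, 2.930e-03, 2.197e-03]  ψ = [1, 1, 0]  (obs o_1=4)
t=2: δ = [2.747e-04, 3.433e-04, 4.120e-04]  ψ = [1, 2, 0]  (obs o_2=2)
t=3: δ = [3.219e-05, 3.219e-05, 1.287e-05]  ψ = [1, 2, 0]  (obs o_3=1)
t=4: δ = [3.017e-06, 3.017e-06, 4.526e-06]  ψ = [1, 0, 0]  (obs o_4=2)
t=5: δ = [2.829e-07, 3.536e-07, 2.829e-07]  ψ = [1, 2, 0]  (obs o_5=0)
backtrack: best end state = 1; path = [0, 2, 1, 0, 2, 1]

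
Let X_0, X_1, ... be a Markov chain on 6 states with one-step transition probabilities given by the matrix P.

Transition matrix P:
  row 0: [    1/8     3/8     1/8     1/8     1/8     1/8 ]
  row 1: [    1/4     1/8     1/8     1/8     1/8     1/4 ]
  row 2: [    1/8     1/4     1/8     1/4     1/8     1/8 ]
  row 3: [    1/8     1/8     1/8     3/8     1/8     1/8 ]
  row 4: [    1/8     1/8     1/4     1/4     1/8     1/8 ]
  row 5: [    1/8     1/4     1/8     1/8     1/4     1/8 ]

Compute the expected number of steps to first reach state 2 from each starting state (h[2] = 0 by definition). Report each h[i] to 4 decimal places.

h = [6.9928, 6.9821, 0.0000, 6.9964, 6.1219, 6.8853]

First-step conditioning: h[2] = 0; for i ≠ 2, h[i] = 1 + Σ_k P[i][k]·h[k].
  h[0] = 1 + 1/8·h[0] + 3/8·h[1] + 1/8·h[3] + 1/8·h[4] + 1/8·h[5]
  h[1] = 1 + 1/4·h[0] + 1/8·h[1] + 1/8·h[3] + 1/8·h[4] + 1/4·h[5]
  h[3] = 1 + 1/8·h[0] + 1/8·h[1] + 3/8·h[3] + 1/8·h[4] + 1/8·h[5]
  h[4] = 1 + 1/8·h[0] + 1/8·h[1] + 1/4·h[3] + 1/8·h[4] + 1/8·h[5]
  h[5] = 1 + 1/8·h[0] + 1/4·h[1] + 1/8·h[3] + 1/4·h[4] + 1/8·h[5]
Solving the 5×5 linear system over states ≠ 2 gives exactly h = [1951/279, 1948/279, 0, 1952/279, 1708/279, 1921/279] (h[2] = 0 is the target).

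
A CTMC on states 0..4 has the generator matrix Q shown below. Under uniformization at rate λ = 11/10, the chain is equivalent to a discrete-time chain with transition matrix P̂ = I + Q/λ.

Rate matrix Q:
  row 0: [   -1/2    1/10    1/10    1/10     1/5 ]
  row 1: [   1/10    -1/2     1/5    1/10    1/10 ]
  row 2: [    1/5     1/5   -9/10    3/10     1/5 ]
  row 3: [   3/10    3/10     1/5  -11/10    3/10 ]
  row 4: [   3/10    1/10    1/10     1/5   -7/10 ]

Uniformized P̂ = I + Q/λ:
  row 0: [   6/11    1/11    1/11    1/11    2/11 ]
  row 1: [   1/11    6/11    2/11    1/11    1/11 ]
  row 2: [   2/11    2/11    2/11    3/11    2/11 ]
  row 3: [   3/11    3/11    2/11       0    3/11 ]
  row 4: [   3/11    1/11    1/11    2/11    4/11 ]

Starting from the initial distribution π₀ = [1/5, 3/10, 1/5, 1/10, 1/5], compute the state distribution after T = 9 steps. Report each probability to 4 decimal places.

π = [0.3004, 0.2305, 0.1354, 0.1234, 0.2103]

t=0: π = [0.2000, 0.3000, 0.2000, 0.1000, 0.2000]
t=1: π = [0.2545, 0.2636, 0.1455, 0.1364, 0.2000]
t=2: π = [0.2810, 0.2488, 0.1405, 0.1231, 0.2066]
t=3: π = [0.2914, 0.2391, 0.1375, 0.1240, 0.2080]
t=4: π = [0.2962, 0.2347, 0.1364, 0.1235, 0.2092]
t=5: π = [0.2984, 0.2324, 0.1359, 0.1235, 0.2097]
t=6: π = [0.2995, 0.2314, 0.1356, 0.1235, 0.2101]
t=7: π = [0.3000, 0.2309, 0.1355, 0.1234, 0.2102]
t=8: π = [0.3003, 0.2306, 0.1354, 0.1234, 0.2103]
t=9: π = [0.3004, 0.2305, 0.1354, 0.1234, 0.2103]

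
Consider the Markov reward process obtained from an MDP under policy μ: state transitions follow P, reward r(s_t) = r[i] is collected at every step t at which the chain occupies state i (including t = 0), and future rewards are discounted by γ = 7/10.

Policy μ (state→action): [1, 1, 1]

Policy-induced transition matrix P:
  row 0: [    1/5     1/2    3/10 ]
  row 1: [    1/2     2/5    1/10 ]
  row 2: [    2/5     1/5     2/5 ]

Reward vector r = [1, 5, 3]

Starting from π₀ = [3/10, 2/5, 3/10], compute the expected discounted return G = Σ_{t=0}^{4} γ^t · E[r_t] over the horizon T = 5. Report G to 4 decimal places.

G = 8.5555

t=0: π = [0.3000, 0.4000, 0.3000], E[r] = 3.2000, γ^t·E[r] = 3.200000, running G = 3.200000
t=1: π = [0.3800, 0.3700, 0.2500], E[r] = 2.9800, γ^t·E[r] = 2.086000, running G = 5.286000
t=2: π = [0.3610, 0.3880, 0.2510], E[r] = 3.0540, γ^t·E[r] = 1.496460, running G = 6.782460
t=3: π = [0.3666, 0.3859, 0.2475], E[r] = 3.0386, γ^t·E[r] = 1.042240, running G = 7.824700
t=4: π = [0.3653, 0.3872, 0.2476], E[r] = 3.0438, γ^t·E[r] = 0.730812, running G = 8.555511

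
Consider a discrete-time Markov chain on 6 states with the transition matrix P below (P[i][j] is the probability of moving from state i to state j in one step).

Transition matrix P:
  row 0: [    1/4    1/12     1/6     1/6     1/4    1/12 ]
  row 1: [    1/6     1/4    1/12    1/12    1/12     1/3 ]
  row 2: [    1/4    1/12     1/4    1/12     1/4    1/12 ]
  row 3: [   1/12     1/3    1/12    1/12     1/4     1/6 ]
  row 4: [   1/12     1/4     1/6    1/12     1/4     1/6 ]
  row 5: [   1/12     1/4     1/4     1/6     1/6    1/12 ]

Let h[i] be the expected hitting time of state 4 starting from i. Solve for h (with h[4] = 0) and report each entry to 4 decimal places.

h = [4.7365, 5.8291, 4.7094, 5.0350, 0.0000, 5.3111]

First-step conditioning: h[4] = 0; for i ≠ 4, h[i] = 1 + Σ_k P[i][k]·h[k].
  h[0] = 1 + 1/4·h[0] + 1/12·h[1] + 1/6·h[2] + 1/6·h[3] + 1/12·h[5]
  h[1] = 1 + 1/6·h[0] + 1/4·h[1] + 1/12·h[2] + 1/12·h[3] + 1/3·h[5]
  h[2] = 1 + 1/4·h[0] + 1/12·h[1] + 1/4·h[2] + 1/12·h[3] + 1/12·h[5]
  h[3] = 1 + 1/12·h[0] + 1/3·h[1] + 1/12·h[2] + 1/12·h[3] + 1/6·h[5]
  h[5] = 1 + 1/12·h[0] + 1/4·h[1] + 1/4·h[2] + 1/6·h[3] + 1/12·h[5]
Solving the 5×5 linear system over states ≠ 4 gives exactly h = [199044/42023, 244956/42023, 197904/42023, 211584/42023, 0, 223188/42023] (h[4] = 0 is the target).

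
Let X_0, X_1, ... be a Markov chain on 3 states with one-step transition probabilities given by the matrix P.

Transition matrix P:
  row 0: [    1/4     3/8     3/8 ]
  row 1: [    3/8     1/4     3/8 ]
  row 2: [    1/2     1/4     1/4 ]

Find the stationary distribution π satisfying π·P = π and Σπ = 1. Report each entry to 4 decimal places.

Balance equations π_j = Σ_i π_i·P[i][j]:
  π_0 = 1/4·π_0 + 3/8·π_1 + 1/2·π_2
  π_1 = 3/8·π_0 + 1/4·π_1 + 1/4·π_2
  normalize: π_0 + π_1 + π_2 = 1
Solving the linear system gives exactly π = [10/27, 8/27, 1/3].

π = [0.3704, 0.2963, 0.3333]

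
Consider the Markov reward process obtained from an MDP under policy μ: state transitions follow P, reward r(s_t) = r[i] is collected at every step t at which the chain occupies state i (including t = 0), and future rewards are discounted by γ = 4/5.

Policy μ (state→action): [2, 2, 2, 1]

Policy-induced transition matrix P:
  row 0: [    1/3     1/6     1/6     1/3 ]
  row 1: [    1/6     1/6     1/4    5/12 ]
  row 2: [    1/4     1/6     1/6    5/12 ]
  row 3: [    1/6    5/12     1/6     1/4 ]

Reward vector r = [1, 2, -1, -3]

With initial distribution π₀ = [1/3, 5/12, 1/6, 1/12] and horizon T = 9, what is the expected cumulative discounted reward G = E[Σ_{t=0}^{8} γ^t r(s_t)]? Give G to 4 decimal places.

G = -1.0324

t=0: π = [0.3333, 0.4167, 0.1667, 0.0833], E[r] = 0.7500, γ^t·E[r] = 0.750000, running G = 0.750000
t=1: π = [0.2361, 0.1875, 0.2014, 0.3750], E[r] = -0.7153, γ^t·E[r] = -0.572222, running G = 0.177778
t=2: π = [0.2228, 0.2604, 0.1823, 0.3345], E[r] = -0.4421, γ^t·E[r] = -0.282963, running G = -0.105185
t=3: π = [0.2190, 0.2503, 0.1884, 0.3424], E[r] = -0.4959, γ^t·E[r] = -0.253877, running G = -0.359062
t=4: π = [0.2189, 0.2523, 0.1875, 0.3414], E[r] = -0.4882, γ^t·E[r] = -0.199979, running G = -0.559040
t=5: π = [0.2188, 0.2520, 0.1877, 0.3415], E[r] = -0.4895, γ^t·E[r] = -0.160402, running G = -0.719443
t=6: π = [0.2188, 0.2521, 0.1877, 0.3415], E[r] = -0.4893, γ^t·E[r] = -0.128277, running G = -0.847720
t=7: π = [0.2188, 0.2520, 0.1877, 0.3415], E[r] = -0.4894, γ^t·E[r] = -0.102627, running G = -0.950347
t=8: π = [0.2188, 0.2520, 0.1877, 0.3415], E[r] = -0.4894, γ^t·E[r] = -0.082101, running G = -1.032448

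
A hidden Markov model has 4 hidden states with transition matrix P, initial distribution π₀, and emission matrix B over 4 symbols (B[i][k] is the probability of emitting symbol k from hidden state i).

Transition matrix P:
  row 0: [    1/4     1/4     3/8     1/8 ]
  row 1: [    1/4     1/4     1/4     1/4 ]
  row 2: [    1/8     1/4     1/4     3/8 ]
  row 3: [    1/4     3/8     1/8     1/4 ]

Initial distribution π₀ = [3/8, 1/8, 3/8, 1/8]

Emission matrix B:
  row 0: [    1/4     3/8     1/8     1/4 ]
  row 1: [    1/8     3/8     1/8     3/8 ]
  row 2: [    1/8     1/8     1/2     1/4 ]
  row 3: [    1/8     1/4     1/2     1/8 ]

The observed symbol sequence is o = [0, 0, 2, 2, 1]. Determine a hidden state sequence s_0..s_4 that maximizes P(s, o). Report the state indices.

t=0: δ = [9.375e-02, 1.562e-02, 4.688e-02, 1.562e-02]  (obs o_0=0)
t=1: δ = [5.859e-03, 2.930e-03, 4.395e-03, 2.197e-03]  ψ = [0, 0, 0, 2]  (obs o_1=0)
t=2: δ = [1.831e-04, 1.831e-04, 1.099e-03, 8.240e-04]  ψ = [0, 0, 0, 2]  (obs o_2=2)
t=3: δ = [2.575e-05, 3.862e-05, 1.373e-04, 2.060e-04]  ψ = [3, 3, 2, 2]  (obs o_3=2)
t=4: δ = [1.931e-05, 2.897e-05, 4.292e-06, 1.287e-05]  ψ = [3, 3, 2, 2]  (obs o_4=1)
backtrack: best end state = 1; path = [0, 0, 2, 3, 1]

path = [0, 0, 2, 3, 1]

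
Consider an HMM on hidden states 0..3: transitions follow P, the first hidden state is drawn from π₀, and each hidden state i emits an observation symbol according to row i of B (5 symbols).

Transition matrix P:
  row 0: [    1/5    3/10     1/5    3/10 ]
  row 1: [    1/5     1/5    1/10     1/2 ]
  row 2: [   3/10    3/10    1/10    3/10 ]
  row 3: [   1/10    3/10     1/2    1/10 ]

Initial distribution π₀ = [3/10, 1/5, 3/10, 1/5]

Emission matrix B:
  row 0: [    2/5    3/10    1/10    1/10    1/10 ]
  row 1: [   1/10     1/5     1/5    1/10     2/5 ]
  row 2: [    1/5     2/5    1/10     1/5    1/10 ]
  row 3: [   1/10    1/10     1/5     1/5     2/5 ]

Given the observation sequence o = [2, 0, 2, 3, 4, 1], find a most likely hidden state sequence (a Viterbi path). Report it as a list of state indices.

path = [3, 2, 3, 2, 3, 2]

t=0: δ = [3.000e-02, 4.000e-02, 3.000e-02, 4.000e-02]  (obs o_0=2)
t=1: δ = [3.600e-03, 1.200e-03, 4.000e-03, 2.000e-03]  ψ = [2, 3, 3, 1]  (obs o_1=0)
t=2: δ = [1.200e-04, 2.400e-04, 1.000e-04, 2.400e-04]  ψ = [2, 2, 3, 2]  (obs o_2=2)
t=3: δ = [4.800e-06, 7.200e-06, 2.400e-05, 2.400e-05]  ψ = [1, 3, 3, 1]  (obs o_3=3)
t=4: δ = [7.200e-07, 2.880e-06, 1.200e-06, 2.880e-06]  ψ = [2, 2, 3, 2]  (obs o_4=4)
t=5: δ = [1.728e-07, 1.728e-07, 5.760e-07, 1.440e-07]  ψ = [1, 3, 3, 1]  (obs o_5=1)
backtrack: best end state = 2; path = [3, 2, 3, 2, 3, 2]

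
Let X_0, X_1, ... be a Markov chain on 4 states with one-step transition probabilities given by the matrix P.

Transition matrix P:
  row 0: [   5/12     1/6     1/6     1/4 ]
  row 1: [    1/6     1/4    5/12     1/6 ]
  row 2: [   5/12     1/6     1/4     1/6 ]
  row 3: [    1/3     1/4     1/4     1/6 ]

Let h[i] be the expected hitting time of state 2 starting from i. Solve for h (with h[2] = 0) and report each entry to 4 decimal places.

h = [4.2562, 3.1330, 0.0000, 3.8424]

First-step conditioning: h[2] = 0; for i ≠ 2, h[i] = 1 + Σ_k P[i][k]·h[k].
  h[0] = 1 + 5/12·h[0] + 1/6·h[1] + 1/4·h[3]
  h[1] = 1 + 1/6·h[0] + 1/4·h[1] + 1/6·h[3]
  h[3] = 1 + 1/3·h[0] + 1/4·h[1] + 1/6·h[3]
Solving the 3×3 linear system over states ≠ 2 gives exactly h = [864/203, 636/203, 0, 780/203] (h[2] = 0 is the target).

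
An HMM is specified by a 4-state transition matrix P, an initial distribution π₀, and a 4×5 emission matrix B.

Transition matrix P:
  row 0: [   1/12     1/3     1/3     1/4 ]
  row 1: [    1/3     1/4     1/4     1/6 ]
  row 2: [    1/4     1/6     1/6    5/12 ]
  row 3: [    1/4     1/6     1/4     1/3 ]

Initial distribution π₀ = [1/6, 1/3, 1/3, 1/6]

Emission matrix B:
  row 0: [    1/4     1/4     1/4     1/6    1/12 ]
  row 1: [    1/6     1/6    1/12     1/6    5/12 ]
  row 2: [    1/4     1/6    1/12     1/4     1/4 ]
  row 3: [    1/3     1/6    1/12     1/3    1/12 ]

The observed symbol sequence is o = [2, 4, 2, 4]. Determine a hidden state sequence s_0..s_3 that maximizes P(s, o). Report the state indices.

t=0: δ = [4.167e-02, 2.778e-02, 2.778e-02, 1.389e-02]  (obs o_0=2)
t=1: δ = [7.716e-04, 5.787e-03, 3.472e-03, 9.645e-04]  ψ = [1, 0, 0, 2]  (obs o_1=4)
t=2: δ = [4.823e-04, 1.206e-04, 1.206e-04, 1.206e-04]  ψ = [1, 1, 1, 2]  (obs o_2=2)
t=3: δ = [3.349e-06, 6.698e-05, 4.019e-05, 1.005e-05]  ψ = [0, 0, 0, 0]  (obs o_3=4)
backtrack: best end state = 1; path = [0, 1, 0, 1]

path = [0, 1, 0, 1]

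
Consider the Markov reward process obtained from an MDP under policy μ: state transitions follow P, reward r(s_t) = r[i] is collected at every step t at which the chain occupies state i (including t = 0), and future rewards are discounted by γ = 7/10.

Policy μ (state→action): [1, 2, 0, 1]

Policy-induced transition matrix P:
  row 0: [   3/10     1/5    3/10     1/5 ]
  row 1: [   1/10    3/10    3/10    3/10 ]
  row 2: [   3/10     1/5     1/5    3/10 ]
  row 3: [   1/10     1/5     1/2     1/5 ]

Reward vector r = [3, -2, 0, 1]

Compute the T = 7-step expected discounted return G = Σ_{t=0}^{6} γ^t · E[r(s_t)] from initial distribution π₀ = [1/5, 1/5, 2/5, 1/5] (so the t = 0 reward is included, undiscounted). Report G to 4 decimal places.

G = 1.3106

t=0: π = [0.2000, 0.2000, 0.4000, 0.2000], E[r] = 0.4000, γ^t·E[r] = 0.400000, running G = 0.400000
t=1: π = [0.2200, 0.2200, 0.3000, 0.2600], E[r] = 0.4800, γ^t·E[r] = 0.336000, running G = 0.736000
t=2: π = [0.2040, 0.2220, 0.3220, 0.2520], E[r] = 0.4200, γ^t·E[r] = 0.205800, running G = 0.941800
t=3: π = [0.2052, 0.2222, 0.3182, 0.2544], E[r] = 0.4256, γ^t·E[r] = 0.145981, running G = 1.087781
t=4: π = [0.2047, 0.2222, 0.3191, 0.2540], E[r] = 0.4236, γ^t·E[r] = 0.101716, running G = 1.189497
t=5: π = [0.2047, 0.2222, 0.3189, 0.2541], E[r] = 0.4239, γ^t·E[r] = 0.071250, running G = 1.260746
t=6: π = [0.2047, 0.2222, 0.3189, 0.2541], E[r] = 0.4239, γ^t·E[r] = 0.049866, running G = 1.310613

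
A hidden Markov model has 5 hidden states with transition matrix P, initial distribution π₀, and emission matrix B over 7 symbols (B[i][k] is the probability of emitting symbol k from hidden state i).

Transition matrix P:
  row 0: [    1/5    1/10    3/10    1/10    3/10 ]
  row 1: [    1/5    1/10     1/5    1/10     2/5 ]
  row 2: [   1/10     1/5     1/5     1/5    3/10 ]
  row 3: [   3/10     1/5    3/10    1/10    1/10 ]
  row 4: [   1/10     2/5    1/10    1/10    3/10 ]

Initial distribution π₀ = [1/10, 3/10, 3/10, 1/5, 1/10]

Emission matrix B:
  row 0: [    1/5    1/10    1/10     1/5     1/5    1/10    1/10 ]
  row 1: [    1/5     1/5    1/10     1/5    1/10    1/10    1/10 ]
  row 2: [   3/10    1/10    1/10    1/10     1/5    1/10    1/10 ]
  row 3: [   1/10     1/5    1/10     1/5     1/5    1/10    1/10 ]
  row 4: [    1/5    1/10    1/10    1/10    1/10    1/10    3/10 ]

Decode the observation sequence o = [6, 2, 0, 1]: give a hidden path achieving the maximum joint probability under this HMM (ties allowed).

path = [4, 1, 4, 1]

t=0: δ = [1.000e-02, 3.000e-02, 3.000e-02, 2.000e-02, 3.000e-02]  (obs o_0=6)
t=1: δ = [6.000e-04, 1.200e-03, 6.000e-04, 6.000e-04, 1.200e-03]  ψ = [1, 4, 1, 2, 1]  (obs o_1=2)
t=2: δ = [4.800e-05, 9.600e-05, 7.200e-05, 1.200e-05, 9.600e-05]  ψ = [1, 4, 1, 1, 1]  (obs o_2=0)
t=3: δ = [1.920e-06, 7.680e-06, 1.920e-06, 2.880e-06, 3.840e-06]  ψ = [1, 4, 1, 2, 1]  (obs o_3=1)
backtrack: best end state = 1; path = [4, 1, 4, 1]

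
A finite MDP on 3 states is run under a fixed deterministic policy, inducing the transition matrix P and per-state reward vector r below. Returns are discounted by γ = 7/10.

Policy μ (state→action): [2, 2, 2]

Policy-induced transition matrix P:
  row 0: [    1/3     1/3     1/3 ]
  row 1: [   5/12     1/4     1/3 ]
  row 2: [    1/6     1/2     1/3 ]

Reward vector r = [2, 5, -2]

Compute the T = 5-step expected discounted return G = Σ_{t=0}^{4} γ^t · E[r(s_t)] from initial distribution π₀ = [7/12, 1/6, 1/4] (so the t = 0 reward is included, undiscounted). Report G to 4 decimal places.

G = 4.5958

t=0: π = [0.5833, 0.1667, 0.2500], E[r] = 1.5000, γ^t·E[r] = 1.500000, running G = 1.500000
t=1: π = [0.3056, 0.3611, 0.3333], E[r] = 1.7500, γ^t·E[r] = 1.225000, running G = 2.725000
t=2: π = [0.3079, 0.3588, 0.3333], E[r] = 1.7431, γ^t·E[r] = 0.854097, running G = 3.579097
t=3: π = [0.3077, 0.3590, 0.3333], E[r] = 1.7436, γ^t·E[r] = 0.598067, running G = 4.177164
t=4: π = [0.3077, 0.3590, 0.3333], E[r] = 1.7436, γ^t·E[r] = 0.418635, running G = 4.595799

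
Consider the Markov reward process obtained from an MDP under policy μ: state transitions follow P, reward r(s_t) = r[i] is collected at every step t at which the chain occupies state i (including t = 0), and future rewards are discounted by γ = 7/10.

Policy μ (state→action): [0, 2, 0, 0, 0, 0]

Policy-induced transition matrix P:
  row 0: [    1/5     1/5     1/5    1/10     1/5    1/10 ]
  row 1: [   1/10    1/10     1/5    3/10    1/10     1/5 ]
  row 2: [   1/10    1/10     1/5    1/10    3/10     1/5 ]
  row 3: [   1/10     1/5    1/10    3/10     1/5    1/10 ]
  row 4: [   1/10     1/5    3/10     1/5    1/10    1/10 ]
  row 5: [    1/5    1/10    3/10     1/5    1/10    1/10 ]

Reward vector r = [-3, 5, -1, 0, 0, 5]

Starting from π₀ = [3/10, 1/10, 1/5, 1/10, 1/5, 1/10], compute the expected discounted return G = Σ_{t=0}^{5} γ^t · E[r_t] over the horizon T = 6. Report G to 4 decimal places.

t=0: π = [0.3000, 0.1000, 0.2000, 0.1000, 0.2000, 0.1000], E[r] = -0.1000, γ^t·E[r] = -0.100000, running G = -0.100000
t=1: π = [0.1400, 0.1600, 0.2200, 0.1700, 0.1800, 0.1300], E[r] = 0.8100, γ^t·E[r] = 0.567000, running G = 0.467000
t=2: π = [0.1270, 0.1490, 0.2140, 0.1970, 0.1750, 0.1380], E[r] = 0.8400, γ^t·E[r] = 0.411600, running G = 0.878600
t=3: π = [0.1265, 0.1499, 0.2116, 0.2005, 0.1752, 0.1363], E[r] = 0.8399, γ^t·E[r] = 0.288086, running G = 1.166686
t=4: π = [0.1263, 0.1502, 0.2111, 0.2012, 0.1750, 0.1362], E[r] = 0.8419, γ^t·E[r] = 0.202143, running G = 1.368828
t=5: π = [0.1262, 0.1503, 0.2110, 0.2014, 0.1750, 0.1361], E[r] = 0.8422, γ^t·E[r] = 0.141549, running G = 1.510377

G = 1.5104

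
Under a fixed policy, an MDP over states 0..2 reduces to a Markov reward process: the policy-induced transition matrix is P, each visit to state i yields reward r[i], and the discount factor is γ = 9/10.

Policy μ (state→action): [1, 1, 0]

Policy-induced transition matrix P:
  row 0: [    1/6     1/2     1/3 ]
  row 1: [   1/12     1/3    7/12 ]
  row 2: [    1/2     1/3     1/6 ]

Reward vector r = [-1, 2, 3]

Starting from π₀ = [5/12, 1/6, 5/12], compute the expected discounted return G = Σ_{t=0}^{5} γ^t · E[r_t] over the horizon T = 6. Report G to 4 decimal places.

G = 6.9511

t=0: π = [0.4167, 0.1667, 0.4167], E[r] = 1.1667, γ^t·E[r] = 1.166667, running G = 1.166667
t=1: π = [0.2917, 0.4028, 0.3056], E[r] = 1.4306, γ^t·E[r] = 1.287500, running G = 2.454167
t=2: π = [0.2350, 0.3819, 0.3831], E[r] = 1.6782, γ^t·E[r] = 1.359375, running G = 3.813542
t=3: π = [0.2625, 0.3725, 0.3650], E[r] = 1.5774, γ^t·E[r] = 1.149891, running G = 4.963432
t=4: π = [0.2573, 0.3771, 0.3656], E[r] = 1.5938, γ^t·E[r] = 1.045680, running G = 6.009113
t=5: π = [0.2571, 0.3762, 0.3667], E[r] = 1.5953, γ^t·E[r] = 0.942016, running G = 6.951129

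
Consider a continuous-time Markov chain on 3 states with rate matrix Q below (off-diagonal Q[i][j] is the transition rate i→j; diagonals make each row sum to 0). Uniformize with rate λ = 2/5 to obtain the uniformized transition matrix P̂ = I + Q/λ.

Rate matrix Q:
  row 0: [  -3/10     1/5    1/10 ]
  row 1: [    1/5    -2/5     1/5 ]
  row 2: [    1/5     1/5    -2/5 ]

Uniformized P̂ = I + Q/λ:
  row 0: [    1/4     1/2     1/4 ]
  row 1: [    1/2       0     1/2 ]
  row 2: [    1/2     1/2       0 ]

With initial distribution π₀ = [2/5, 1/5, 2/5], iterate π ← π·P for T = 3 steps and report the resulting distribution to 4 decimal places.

t=0: π = [0.4000, 0.2000, 0.4000]
t=1: π = [0.4000, 0.4000, 0.2000]
t=2: π = [0.4000, 0.3000, 0.3000]
t=3: π = [0.4000, 0.3500, 0.2500]

π = [0.4000, 0.3500, 0.2500]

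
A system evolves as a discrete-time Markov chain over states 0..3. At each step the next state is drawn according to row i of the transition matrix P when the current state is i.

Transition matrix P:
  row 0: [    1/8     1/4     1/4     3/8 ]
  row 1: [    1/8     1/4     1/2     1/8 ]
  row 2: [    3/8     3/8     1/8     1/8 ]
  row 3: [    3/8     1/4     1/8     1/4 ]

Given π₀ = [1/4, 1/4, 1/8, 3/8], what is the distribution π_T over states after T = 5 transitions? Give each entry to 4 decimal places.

t=0: π = [0.2500, 0.2500, 0.1250, 0.3750]
t=1: π = [0.2500, 0.2656, 0.2500, 0.2344]
t=2: π = [0.2461, 0.2813, 0.2559, 0.2168]
t=3: π = [0.2432, 0.2820, 0.2612, 0.2136]
t=4: π = [0.2437, 0.2827, 0.2611, 0.2125]
t=5: π = [0.2434, 0.2826, 0.2615, 0.2125]

π = [0.2434, 0.2826, 0.2615, 0.2125]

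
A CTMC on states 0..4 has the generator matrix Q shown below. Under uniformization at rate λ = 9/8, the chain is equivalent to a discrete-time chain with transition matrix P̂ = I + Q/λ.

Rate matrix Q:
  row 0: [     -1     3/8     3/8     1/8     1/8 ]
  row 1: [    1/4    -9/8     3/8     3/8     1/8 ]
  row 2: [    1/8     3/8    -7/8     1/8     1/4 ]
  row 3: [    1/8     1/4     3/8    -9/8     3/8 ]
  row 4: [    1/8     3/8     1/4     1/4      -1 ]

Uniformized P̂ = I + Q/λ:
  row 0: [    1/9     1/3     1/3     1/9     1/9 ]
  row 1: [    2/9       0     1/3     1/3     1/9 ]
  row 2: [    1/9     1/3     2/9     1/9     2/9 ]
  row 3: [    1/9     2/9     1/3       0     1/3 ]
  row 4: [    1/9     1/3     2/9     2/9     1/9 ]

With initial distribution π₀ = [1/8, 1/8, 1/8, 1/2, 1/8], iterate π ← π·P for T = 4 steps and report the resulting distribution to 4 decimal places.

t=0: π = [0.1250, 0.1250, 0.1250, 0.5000, 0.1250]
t=1: π = [0.1250, 0.2361, 0.3056, 0.0972, 0.2361]
t=2: π = [0.1373, 0.2438, 0.2731, 0.1790, 0.1667]
t=3: π = [0.1382, 0.2322, 0.2845, 0.1639, 0.1812]
t=4: π = [0.1369, 0.2377, 0.2816, 0.1646, 0.1791]

π = [0.1369, 0.2377, 0.2816, 0.1646, 0.1791]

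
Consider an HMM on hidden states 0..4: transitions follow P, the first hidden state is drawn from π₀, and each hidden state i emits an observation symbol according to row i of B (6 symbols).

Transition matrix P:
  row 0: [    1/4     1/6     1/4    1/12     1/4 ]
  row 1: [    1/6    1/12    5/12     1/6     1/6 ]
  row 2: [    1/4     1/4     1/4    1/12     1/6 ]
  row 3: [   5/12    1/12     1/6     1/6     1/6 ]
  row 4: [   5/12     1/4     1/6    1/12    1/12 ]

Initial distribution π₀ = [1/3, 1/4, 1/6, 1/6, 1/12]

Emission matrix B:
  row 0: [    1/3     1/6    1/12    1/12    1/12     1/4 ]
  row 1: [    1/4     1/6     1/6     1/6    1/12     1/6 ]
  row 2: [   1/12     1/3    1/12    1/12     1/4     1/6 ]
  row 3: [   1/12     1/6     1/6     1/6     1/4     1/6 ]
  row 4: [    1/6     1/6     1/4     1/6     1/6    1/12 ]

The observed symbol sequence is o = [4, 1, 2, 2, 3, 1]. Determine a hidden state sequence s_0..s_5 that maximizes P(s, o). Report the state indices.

t=0: δ = [2.778e-02, 2.083e-02, 4.167e-02, 4.167e-02, 1.389e-02]  (obs o_0=4)
t=1: δ = [2.894e-03, 1.736e-03, 3.472e-03, 1.157e-03, 1.157e-03]  ψ = [3, 2, 2, 3, 0]  (obs o_1=1)
t=2: δ = [7.234e-05, 1.447e-04, 7.234e-05, 4.823e-05, 1.808e-04]  ψ = [2, 2, 2, 1, 0]  (obs o_2=2)
t=3: δ = [6.279e-06, 7.535e-06, 5.023e-06, 4.019e-06, 6.028e-06]  ψ = [4, 4, 1, 1, 1]  (obs o_3=2)
t=4: δ = [2.093e-07, 2.512e-07, 2.616e-07, 2.093e-07, 2.616e-07]  ψ = [4, 4, 1, 1, 0]  (obs o_4=3)
t=5: δ = [1.817e-08, 1.090e-08, 3.489e-08, 6.977e-09, 8.721e-09]  ψ = [4, 2, 1, 1, 0]  (obs o_5=1)
backtrack: best end state = 2; path = [2, 2, 1, 4, 1, 2]

path = [2, 2, 1, 4, 1, 2]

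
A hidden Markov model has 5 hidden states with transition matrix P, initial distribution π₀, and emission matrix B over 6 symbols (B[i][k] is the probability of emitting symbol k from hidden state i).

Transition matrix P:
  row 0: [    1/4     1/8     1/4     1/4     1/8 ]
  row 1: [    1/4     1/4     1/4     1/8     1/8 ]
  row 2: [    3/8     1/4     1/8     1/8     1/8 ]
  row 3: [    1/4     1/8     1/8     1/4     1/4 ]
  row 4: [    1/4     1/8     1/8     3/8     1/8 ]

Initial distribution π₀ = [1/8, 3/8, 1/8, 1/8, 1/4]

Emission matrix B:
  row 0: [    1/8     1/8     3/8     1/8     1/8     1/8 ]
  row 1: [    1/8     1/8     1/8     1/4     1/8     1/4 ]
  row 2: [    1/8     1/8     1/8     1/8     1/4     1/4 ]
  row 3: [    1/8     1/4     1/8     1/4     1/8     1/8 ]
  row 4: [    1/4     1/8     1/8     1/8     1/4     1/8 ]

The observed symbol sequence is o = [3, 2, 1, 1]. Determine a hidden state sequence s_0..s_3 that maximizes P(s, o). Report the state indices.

path = [1, 0, 3, 3]

t=0: δ = [1.562e-02, 9.375e-02, 1.562e-02, 3.125e-02, 3.125e-02]  (obs o_0=3)
t=1: δ = [8.789e-03, 2.930e-03, 2.930e-03, 1.465e-03, 1.465e-03]  ψ = [1, 1, 1, 1, 1]  (obs o_1=2)
t=2: δ = [2.747e-04, 1.373e-04, 2.747e-04, 5.493e-04, 1.373e-04]  ψ = [0, 0, 0, 0, 0]  (obs o_2=1)
t=3: δ = [1.717e-05, 8.583e-06, 8.583e-06, 3.433e-05, 1.717e-05]  ψ = [3, 2, 0, 3, 3]  (obs o_3=1)
backtrack: best end state = 3; path = [1, 0, 3, 3]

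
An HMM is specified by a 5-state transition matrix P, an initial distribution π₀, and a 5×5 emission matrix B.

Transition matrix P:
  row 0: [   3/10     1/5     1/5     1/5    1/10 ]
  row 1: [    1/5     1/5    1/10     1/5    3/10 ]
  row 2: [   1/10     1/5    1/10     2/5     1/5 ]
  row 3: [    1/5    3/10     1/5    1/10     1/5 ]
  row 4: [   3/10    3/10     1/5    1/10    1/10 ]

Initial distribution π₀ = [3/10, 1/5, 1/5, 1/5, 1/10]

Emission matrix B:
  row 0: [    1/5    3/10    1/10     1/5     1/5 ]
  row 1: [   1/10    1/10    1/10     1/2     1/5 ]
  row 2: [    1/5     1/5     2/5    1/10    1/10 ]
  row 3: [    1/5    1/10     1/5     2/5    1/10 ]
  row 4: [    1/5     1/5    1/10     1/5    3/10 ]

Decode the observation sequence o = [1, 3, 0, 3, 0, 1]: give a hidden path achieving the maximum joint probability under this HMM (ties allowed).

t=0: δ = [9.000e-02, 2.000e-02, 4.000e-02, 2.000e-02, 2.000e-02]  (obs o_0=1)
t=1: δ = [5.400e-03, 9.000e-03, 1.800e-03, 7.200e-03, 1.800e-03]  ψ = [0, 0, 0, 0, 0]  (obs o_1=3)
t=2: δ = [3.600e-04, 2.160e-04, 2.880e-04, 3.600e-04, 5.400e-04]  ψ = [1, 3, 3, 1, 1]  (obs o_2=0)
t=3: δ = [3.240e-05, 8.100e-05, 1.080e-05, 4.608e-05, 1.440e-05]  ψ = [4, 4, 4, 2, 3]  (obs o_3=3)
t=4: δ = [3.240e-06, 1.620e-06, 1.843e-06, 3.240e-06, 4.860e-06]  ψ = [1, 1, 3, 1, 1]  (obs o_4=0)
t=5: δ = [4.374e-07, 1.458e-07, 1.944e-07, 7.373e-08, 1.296e-07]  ψ = [4, 4, 4, 2, 3]  (obs o_5=1)
backtrack: best end state = 0; path = [0, 1, 4, 1, 4, 0]

path = [0, 1, 4, 1, 4, 0]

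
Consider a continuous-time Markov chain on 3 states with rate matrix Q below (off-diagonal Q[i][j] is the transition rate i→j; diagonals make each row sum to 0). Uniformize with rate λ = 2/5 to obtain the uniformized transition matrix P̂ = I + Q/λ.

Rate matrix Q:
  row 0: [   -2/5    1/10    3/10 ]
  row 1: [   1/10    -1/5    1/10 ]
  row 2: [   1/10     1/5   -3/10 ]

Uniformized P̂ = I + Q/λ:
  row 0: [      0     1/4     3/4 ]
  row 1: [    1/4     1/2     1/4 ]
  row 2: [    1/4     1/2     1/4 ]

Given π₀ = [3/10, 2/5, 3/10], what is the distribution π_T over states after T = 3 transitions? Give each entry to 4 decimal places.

π = [0.1984, 0.4484, 0.3531]

t=0: π = [0.3000, 0.4000, 0.3000]
t=1: π = [0.1750, 0.4250, 0.4000]
t=2: π = [0.2063, 0.4563, 0.3375]
t=3: π = [0.1984, 0.4484, 0.3531]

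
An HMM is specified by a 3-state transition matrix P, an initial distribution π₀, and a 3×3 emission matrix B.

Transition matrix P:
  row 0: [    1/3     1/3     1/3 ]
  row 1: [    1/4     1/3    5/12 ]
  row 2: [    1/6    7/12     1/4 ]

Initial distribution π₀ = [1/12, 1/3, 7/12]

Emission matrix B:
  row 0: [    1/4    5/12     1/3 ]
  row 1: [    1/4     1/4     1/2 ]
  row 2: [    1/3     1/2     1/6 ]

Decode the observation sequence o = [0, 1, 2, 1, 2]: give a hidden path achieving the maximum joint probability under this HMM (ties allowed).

path = [2, 2, 1, 2, 1]

t=0: δ = [2.083e-02, 8.333e-02, 1.944e-01]  (obs o_0=0)
t=1: δ = [1.350e-02, 2.836e-02, 2.431e-02]  ψ = [2, 2, 2]  (obs o_1=1)
t=2: δ = [2.363e-03, 7.089e-03, 1.969e-03]  ψ = [1, 2, 1]  (obs o_2=2)
t=3: δ = [7.385e-04, 5.908e-04, 1.477e-03]  ψ = [1, 1, 1]  (obs o_3=1)
t=4: δ = [8.205e-05, 4.308e-04, 6.154e-05]  ψ = [0, 2, 2]  (obs o_4=2)
backtrack: best end state = 1; path = [2, 2, 1, 2, 1]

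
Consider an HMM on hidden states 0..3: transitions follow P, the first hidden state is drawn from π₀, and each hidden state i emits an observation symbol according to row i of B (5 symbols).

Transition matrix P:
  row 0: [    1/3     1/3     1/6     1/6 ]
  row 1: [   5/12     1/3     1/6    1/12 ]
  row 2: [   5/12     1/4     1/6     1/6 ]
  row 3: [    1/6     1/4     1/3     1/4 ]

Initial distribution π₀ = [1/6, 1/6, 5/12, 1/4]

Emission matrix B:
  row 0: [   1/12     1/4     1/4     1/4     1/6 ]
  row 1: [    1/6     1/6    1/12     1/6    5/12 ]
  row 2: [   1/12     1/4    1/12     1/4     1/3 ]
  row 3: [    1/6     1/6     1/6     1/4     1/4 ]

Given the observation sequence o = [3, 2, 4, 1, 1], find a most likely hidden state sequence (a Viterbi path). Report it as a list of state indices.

path = [2, 0, 1, 0, 0]

t=0: δ = [4.167e-02, 2.778e-02, 1.042e-01, 6.250e-02]  (obs o_0=3)
t=1: δ = [1.085e-02, 2.170e-03, 1.736e-03, 2.894e-03]  ψ = [2, 2, 3, 2]  (obs o_1=2)
t=2: δ = [6.028e-04, 1.507e-03, 6.028e-04, 4.521e-04]  ψ = [0, 0, 0, 0]  (obs o_2=4)
t=3: δ = [1.570e-04, 8.372e-05, 6.279e-05, 2.093e-05]  ψ = [1, 1, 1, 1]  (obs o_3=1)
t=4: δ = [1.308e-05, 8.721e-06, 6.541e-06, 4.361e-06]  ψ = [0, 0, 0, 0]  (obs o_4=1)
backtrack: best end state = 0; path = [2, 0, 1, 0, 0]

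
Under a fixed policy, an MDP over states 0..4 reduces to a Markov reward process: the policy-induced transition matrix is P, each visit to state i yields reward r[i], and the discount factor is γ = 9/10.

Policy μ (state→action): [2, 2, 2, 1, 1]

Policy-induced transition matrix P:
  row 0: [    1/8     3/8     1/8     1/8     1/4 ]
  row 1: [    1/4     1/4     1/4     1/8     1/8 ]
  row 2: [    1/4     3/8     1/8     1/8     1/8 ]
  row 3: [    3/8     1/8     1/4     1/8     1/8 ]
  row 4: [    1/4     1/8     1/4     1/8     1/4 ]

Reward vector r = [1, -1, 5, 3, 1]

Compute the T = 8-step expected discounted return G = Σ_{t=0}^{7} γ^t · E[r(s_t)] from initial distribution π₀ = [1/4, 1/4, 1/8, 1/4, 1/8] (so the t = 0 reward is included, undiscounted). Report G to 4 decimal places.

t=0: π = [0.2500, 0.2500, 0.1250, 0.2500, 0.1250], E[r] = 1.5000, γ^t·E[r] = 1.500000, running G = 1.500000
t=1: π = [0.2500, 0.2500, 0.2031, 0.1250, 0.1719], E[r] = 1.5625, γ^t·E[r] = 1.406250, running G = 2.906250
t=2: π = [0.2344, 0.2695, 0.1934, 0.1250, 0.1777], E[r] = 1.4844, γ^t·E[r] = 1.202344, running G = 4.108594
t=3: π = [0.2363, 0.2656, 0.1965, 0.1250, 0.1765], E[r] = 1.5049, γ^t·E[r] = 1.097060, running G = 5.205653
t=4: π = [0.2361, 0.2664, 0.1959, 0.1250, 0.1766], E[r] = 1.5007, γ^t·E[r] = 0.984631, running G = 6.190284
t=5: π = [0.2361, 0.2663, 0.1960, 0.1250, 0.1766], E[r] = 1.5014, γ^t·E[r] = 0.886573, running G = 7.076857
t=6: π = [0.2361, 0.2663, 0.1960, 0.1250, 0.1766], E[r] = 1.5013, γ^t·E[r] = 0.797857, running G = 7.874714
t=7: π = [0.2361, 0.2663, 0.1960, 0.1250, 0.1766], E[r] = 1.5013, γ^t·E[r] = 0.718079, running G = 8.592793

G = 8.5928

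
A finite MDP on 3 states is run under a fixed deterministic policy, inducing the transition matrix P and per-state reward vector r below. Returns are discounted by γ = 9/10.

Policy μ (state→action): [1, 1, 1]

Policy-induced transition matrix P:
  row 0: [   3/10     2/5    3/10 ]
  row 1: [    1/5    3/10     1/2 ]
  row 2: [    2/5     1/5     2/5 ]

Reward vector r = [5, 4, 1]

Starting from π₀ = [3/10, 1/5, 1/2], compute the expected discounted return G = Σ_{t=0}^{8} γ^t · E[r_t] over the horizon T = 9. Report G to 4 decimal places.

t=0: π = [0.3000, 0.2000, 0.5000], E[r] = 2.8000, γ^t·E[r] = 2.800000, running G = 2.800000
t=1: π = [0.3300, 0.2800, 0.3900], E[r] = 3.1600, γ^t·E[r] = 2.844000, running G = 5.644000
t=2: π = [0.3110, 0.2940, 0.3950], E[r] = 3.1260, γ^t·E[r] = 2.532060, running G = 8.176060
t=3: π = [0.3101, 0.2916, 0.3983], E[r] = 3.1152, γ^t·E[r] = 2.270981, running G = 10.447041
t=4: π = [0.3107, 0.2912, 0.3982], E[r] = 3.1162, γ^t·E[r] = 2.044552, running G = 12.491593
t=5: π = [0.3107, 0.2913, 0.3981], E[r] = 3.1165, γ^t·E[r] = 1.840288, running G = 14.331881
t=6: π = [0.3107, 0.2913, 0.3981], E[r] = 3.1165, γ^t·E[r] = 1.656243, running G = 15.988124
t=7: π = [0.3107, 0.2913, 0.3981], E[r] = 3.1165, γ^t·E[r] = 1.490614, running G = 17.478738
t=8: π = [0.3107, 0.2913, 0.3981], E[r] = 3.1165, γ^t·E[r] = 1.341553, running G = 18.820291

G = 18.8203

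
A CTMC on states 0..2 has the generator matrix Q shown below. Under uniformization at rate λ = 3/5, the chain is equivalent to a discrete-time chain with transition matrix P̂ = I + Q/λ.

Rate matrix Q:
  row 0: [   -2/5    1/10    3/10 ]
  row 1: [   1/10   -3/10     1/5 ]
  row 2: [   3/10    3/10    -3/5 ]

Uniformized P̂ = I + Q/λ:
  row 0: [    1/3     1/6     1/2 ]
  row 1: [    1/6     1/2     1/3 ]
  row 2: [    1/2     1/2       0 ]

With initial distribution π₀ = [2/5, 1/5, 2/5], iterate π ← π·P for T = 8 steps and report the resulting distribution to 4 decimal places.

t=0: π = [0.4000, 0.2000, 0.4000]
t=1: π = [0.3667, 0.3667, 0.2667]
t=2: π = [0.3167, 0.3778, 0.3056]
t=3: π = [0.3213, 0.3944, 0.2843]
t=4: π = [0.3150, 0.3929, 0.2921]
t=5: π = [0.3165, 0.3950, 0.2885]
t=6: π = [0.3156, 0.3945, 0.2899]
t=7: π = [0.3159, 0.3948, 0.2893]
t=8: π = [0.3157, 0.3947, 0.2896]

π = [0.3157, 0.3947, 0.2896]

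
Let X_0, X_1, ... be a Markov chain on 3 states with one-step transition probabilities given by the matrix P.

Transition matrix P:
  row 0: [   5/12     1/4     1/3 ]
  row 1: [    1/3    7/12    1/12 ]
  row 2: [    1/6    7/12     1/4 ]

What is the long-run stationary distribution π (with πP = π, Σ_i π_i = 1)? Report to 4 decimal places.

Balance equations π_j = Σ_i π_i·P[i][j]:
  π_0 = 5/12·π_0 + 1/3·π_1 + 1/6·π_2
  π_1 = 1/4·π_0 + 7/12·π_1 + 7/12·π_2
  normalize: π_0 + π_1 + π_2 = 1
Solving the linear system gives exactly π = [19/58, 55/116, 23/116].

π = [0.3276, 0.4741, 0.1983]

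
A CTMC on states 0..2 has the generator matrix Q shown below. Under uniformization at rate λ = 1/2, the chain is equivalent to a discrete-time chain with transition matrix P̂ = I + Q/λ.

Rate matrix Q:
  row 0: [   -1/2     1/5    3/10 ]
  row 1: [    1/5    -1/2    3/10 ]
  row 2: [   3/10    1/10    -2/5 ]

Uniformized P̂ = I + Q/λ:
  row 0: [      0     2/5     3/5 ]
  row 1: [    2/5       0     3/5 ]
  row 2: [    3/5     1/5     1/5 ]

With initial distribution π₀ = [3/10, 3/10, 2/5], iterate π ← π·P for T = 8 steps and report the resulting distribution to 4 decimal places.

t=0: π = [0.3000, 0.3000, 0.4000]
t=1: π = [0.3600, 0.2000, 0.4400]
t=2: π = [0.3440, 0.2320, 0.4240]
t=3: π = [0.3472, 0.2224, 0.4304]
t=4: π = [0.3472, 0.2250, 0.4278]
t=5: π = [0.3467, 0.2244, 0.4289]
t=6: π = [0.3471, 0.2244, 0.4285]
t=7: π = [0.3469, 0.2245, 0.4286]
t=8: π = [0.3470, 0.2245, 0.4286]

π = [0.3470, 0.2245, 0.4286]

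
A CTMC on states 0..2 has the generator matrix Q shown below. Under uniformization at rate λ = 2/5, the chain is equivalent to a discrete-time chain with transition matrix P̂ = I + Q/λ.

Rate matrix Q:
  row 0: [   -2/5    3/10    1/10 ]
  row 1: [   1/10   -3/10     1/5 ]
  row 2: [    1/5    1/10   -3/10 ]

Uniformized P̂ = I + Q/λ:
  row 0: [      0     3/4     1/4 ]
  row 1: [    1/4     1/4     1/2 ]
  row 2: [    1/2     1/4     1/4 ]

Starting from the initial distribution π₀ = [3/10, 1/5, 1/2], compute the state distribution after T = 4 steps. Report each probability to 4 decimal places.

t=0: π = [0.3000, 0.2000, 0.5000]
t=1: π = [0.3000, 0.4000, 0.3000]
t=2: π = [0.2500, 0.4000, 0.3500]
t=3: π = [0.2750, 0.3750, 0.3500]
t=4: π = [0.2688, 0.3875, 0.3438]

π = [0.2688, 0.3875, 0.3438]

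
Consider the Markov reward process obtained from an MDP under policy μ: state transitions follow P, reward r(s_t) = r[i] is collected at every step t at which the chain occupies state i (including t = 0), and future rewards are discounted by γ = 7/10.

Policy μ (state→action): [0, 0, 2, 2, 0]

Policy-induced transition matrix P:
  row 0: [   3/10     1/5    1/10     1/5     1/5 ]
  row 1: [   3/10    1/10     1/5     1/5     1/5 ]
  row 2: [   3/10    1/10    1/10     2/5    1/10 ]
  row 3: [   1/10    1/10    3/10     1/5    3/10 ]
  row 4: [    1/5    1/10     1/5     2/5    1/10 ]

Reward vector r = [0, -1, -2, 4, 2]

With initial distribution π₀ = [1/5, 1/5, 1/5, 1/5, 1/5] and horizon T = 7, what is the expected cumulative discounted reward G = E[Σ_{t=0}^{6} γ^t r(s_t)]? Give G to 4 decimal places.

G = 2.6348

t=0: π = [0.2000, 0.2000, 0.2000, 0.2000, 0.2000], E[r] = 0.6000, γ^t·E[r] = 0.600000, running G = 0.600000
t=1: π = [0.2400, 0.1200, 0.1800, 0.2800, 0.1800], E[r] = 1.0000, γ^t·E[r] = 0.700000, running G = 1.300000
t=2: π = [0.2260, 0.1240, 0.1860, 0.2720, 0.1920], E[r] = 0.9760, γ^t·E[r] = 0.478240, running G = 1.778240
t=3: π = [0.2264, 0.1226, 0.1860, 0.2756, 0.1894], E[r] = 0.9866, γ^t·E[r] = 0.338404, running G = 2.116644
t=4: π = [0.2259, 0.1226, 0.1863, 0.2751, 0.1900], E[r] = 0.9851, γ^t·E[r] = 0.236518, running G = 2.353162
t=5: π = [0.2260, 0.1226, 0.1863, 0.2753, 0.1899], E[r] = 0.9857, γ^t·E[r] = 0.165660, running G = 2.518822
t=6: π = [0.2260, 0.1226, 0.1863, 0.2752, 0.1899], E[r] = 0.9855, γ^t·E[r] = 0.115949, running G = 2.634770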